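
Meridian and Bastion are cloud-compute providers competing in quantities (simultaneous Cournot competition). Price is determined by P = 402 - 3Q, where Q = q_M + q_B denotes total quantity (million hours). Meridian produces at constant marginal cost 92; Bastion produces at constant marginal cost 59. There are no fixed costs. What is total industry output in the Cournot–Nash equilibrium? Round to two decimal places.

72.56

Meridian's profit: π_M = (402 - 3Q)q_M - (92q_M). Setting ∂π_M/∂q_M = 0: 310 - 6q_M - 3(q_B) = 0.
Bastion's first-order condition: 343 - 6q_B - 3(q_M) = 0.
Rearranging gives the reaction functions q_M = (310 - 3q_B)/6 and q_B = (343 - 3q_M)/6.
Solving the pair: q_M = 277/9, q_B = 376/9.
Total output Q = 277/9 + 376/9 = 653/9.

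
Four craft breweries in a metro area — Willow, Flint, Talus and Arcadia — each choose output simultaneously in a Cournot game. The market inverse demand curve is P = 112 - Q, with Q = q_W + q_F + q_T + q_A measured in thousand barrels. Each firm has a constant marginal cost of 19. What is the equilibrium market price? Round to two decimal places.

37.60

A representative firm's profit is π_i = q_i(112 - Q) - 19q_i.
First-order condition (treating rivals' output as given): 93 - 2q_i - Σ_{j≠i} q_j = 0.
By symmetry each firm produces the same amount; substituting Σ_{j≠i} q_j = 3q_i yields q_i = 93/5.
Total output Q = 372/5, so price P = 112 - 372/5 = 188/5.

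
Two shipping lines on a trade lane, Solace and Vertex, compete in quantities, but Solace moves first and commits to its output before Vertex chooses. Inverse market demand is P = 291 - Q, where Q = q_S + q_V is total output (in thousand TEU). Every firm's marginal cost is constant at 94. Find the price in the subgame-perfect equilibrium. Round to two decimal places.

143.25

The follower Vertex best-responds to any q_S: π_V = (291 - Q)q_V - 94q_V.
∂π_V/∂q_V = 197 - q_S - 2q_V = 0 gives the reaction function q_V = (197 - q_S)/2.
Solace substitutes q_V(q_S) into its own profit: π_S = q_S(291 - q_S - (197 - q_S)/2) - 94q_S = (385/2 - (1/2)q_S)q_S - 94q_S.
Leader FOC: 197/2 - q_S = 0, so q_S = 197/2.
Then q_V = (197 - 197/2)/2 = 197/4.
Total output Q = 591/4, so price P = 291 - 591/4 = 573/4.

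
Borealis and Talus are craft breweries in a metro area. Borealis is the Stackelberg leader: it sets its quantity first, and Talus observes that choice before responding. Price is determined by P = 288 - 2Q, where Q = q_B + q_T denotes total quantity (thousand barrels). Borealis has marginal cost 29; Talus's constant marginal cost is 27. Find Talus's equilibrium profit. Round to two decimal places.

2194.53

The follower Talus best-responds to any q_B: π_T = (288 - 2Q)q_T - 27q_T.
∂π_T/∂q_T = 261 - 2q_B - 4q_T = 0 gives the reaction function q_T = (261 - 2q_B)/4.
The leader anticipates this reaction. Substituting into P = 288 - 2Q gives P = 315/2 - q_B, so π_B = (315/2 - q_B)q_B - 29q_B.
Maximising: ∂π_B/∂q_B = 257/2 - 2q_B = 0, giving q_B = 257/4.
Then q_T = (261 - 2·(257/4))/4 = 265/8.
Price P = 288 - 2·(779/8) = 373/4.
Talus's profit: (373/4 - 27)·(265/8) = 2194.5313.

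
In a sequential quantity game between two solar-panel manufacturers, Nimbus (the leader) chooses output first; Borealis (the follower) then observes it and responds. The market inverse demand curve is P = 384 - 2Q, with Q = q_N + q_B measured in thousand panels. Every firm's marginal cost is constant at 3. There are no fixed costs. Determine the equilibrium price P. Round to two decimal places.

98.25

The follower Borealis best-responds to any q_N: π_B = (384 - 2Q)q_B - 3q_B.
Follower FOC: 381 - 2q_N - 4q_B = 0, so q_B(q_N) = (381 - 2q_N)/4.
The leader anticipates this reaction. Substituting into P = 384 - 2Q gives P = 387/2 - q_N, so π_N = (387/2 - q_N)q_N - 3q_N.
Maximising: ∂π_N/∂q_N = 381/2 - 2q_N = 0, giving q_N = 381/4.
Then q_B = (381 - 2·(381/4))/4 = 381/8.
Total output Q = 1143/8, so price P = 384 - 2·(1143/8) = 393/4.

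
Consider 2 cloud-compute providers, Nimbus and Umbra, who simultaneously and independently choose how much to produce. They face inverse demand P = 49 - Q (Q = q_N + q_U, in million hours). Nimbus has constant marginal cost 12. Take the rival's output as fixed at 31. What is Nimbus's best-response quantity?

3

With the rival's output fixed at 31, Nimbus's profit is π_N = (49 - 31 - q_N)q_N - (12q_N) = (18 - q_N)q_N - (12q_N).
∂π_N/∂q_N = 6 - 2q_N = 0, so q_N = 3.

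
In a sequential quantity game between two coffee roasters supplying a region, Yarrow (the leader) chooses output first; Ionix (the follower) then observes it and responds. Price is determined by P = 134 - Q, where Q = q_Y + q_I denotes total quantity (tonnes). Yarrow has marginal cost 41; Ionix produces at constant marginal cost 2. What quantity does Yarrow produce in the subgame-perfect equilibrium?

27

The follower Ionix best-responds to any q_Y: π_I = (134 - Q)q_I - 2q_I.
Setting the follower's marginal profit to zero, 132 - q_Y - 2q_I = 0, i.e. q_I = (132 - q_Y)/2.
The leader anticipates this reaction. Substituting into P = 134 - Q gives P = 68 - (1/2)q_Y, so π_Y = (68 - (1/2)q_Y)q_Y - 41q_Y.
Leader FOC: 27 - q_Y = 0, so q_Y = 27.
Then q_I = (132 - 27)/2 = 105/2.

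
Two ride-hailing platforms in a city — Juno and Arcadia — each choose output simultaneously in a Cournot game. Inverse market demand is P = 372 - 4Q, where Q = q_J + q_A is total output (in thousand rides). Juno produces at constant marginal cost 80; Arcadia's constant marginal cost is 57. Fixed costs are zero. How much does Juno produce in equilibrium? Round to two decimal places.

Juno's profit: π_J = (372 - 4Q)q_J - (80q_J). Setting ∂π_J/∂q_J = 0: 292 - 8q_J - 4(q_A) = 0.
Arcadia's first-order condition: 315 - 8q_A - 4(q_J) = 0.
Best responses: q_J = (292 - 4q_A)/8, q_A = (315 - 4q_J)/8.
Substituting one into the other gives q_J = 269/12 and q_A = 169/6.

22.42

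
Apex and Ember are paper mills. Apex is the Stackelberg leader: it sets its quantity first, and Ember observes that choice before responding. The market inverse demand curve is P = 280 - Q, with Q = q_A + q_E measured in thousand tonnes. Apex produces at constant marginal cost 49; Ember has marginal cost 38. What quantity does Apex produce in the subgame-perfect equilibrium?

110

The follower Ember best-responds to any q_A: π_E = (280 - Q)q_E - 38q_E.
Follower FOC: 242 - q_A - 2q_E = 0, so q_E(q_A) = (242 - q_A)/2.
Apex substitutes q_E(q_A) into its own profit: π_A = q_A(280 - q_A - (242 - q_A)/2) - 49q_A = (159 - (1/2)q_A)q_A - 49q_A.
The leader's first-order condition 110 - q_A = 0 yields q_A = 110.
Then q_E = (242 - 110)/2 = 66.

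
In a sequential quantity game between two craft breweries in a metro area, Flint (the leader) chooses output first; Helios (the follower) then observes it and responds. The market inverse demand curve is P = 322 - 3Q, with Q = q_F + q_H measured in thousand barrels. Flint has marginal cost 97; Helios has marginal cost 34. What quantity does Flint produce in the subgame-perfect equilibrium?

The follower Helios best-responds to any q_F: π_H = (322 - 3Q)q_H - 34q_H.
Setting the follower's marginal profit to zero, 288 - 3q_F - 6q_H = 0, i.e. q_H = (288 - 3q_F)/6.
Flint substitutes q_H(q_F) into its own profit: π_F = q_F(322 - 3q_F - (288 - 3q_F)/2) - 97q_F = (178 - (3/2)q_F)q_F - 97q_F.
Maximising: ∂π_F/∂q_F = 81 - 3q_F = 0, giving q_F = 27.
Then q_H = (288 - 3·27)/6 = 69/2.

27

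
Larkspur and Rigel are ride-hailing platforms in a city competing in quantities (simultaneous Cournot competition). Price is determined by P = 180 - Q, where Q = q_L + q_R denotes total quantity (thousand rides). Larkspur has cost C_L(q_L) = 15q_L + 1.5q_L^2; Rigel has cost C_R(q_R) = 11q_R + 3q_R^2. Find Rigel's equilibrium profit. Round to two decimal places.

Larkspur's profit: π_L = (180 - Q)q_L - (15q_L + (3/2)q_L²). Setting ∂π_L/∂q_L = 0: 165 - 5q_L - (q_R) = 0.
Rigel's first-order condition: 169 - 8q_R - (q_L) = 0.
So q_L = (165 - q_R)/5 and q_R = (169 - q_L)/8.
Solving the pair: q_L = 1151/39, q_R = 680/39.
Price P = 180 - 1831/39 = 133.0513.
Rigel's profit: 133.0513·(680/39) - 11·(680/39) - 3(680/39)² = 1216.0421.

1216.04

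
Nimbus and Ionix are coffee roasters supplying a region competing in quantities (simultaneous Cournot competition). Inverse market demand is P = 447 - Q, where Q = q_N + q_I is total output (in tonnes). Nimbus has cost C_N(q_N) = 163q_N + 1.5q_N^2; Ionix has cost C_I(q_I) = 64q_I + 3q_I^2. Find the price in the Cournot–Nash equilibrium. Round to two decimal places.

Nimbus's profit: π_N = (447 - Q)q_N - (163q_N + (3/2)q_N²). Setting ∂π_N/∂q_N = 0: 284 - 5q_N - (q_I) = 0.
Ionix's first-order condition: 383 - 8q_I - (q_N) = 0.
Best responses: q_N = (284 - q_I)/5, q_I = (383 - q_N)/8.
Solving the pair: q_N = 1889/39, q_I = 1631/39.
Total output Q = 90.2564, so price P = 447 - 90.2564 = 356.7436.

356.74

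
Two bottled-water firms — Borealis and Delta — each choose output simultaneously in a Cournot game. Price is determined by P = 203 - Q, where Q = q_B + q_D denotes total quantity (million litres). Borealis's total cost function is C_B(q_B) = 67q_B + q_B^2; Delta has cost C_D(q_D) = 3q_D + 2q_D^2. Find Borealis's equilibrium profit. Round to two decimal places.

1434.62

Borealis's profit: π_B = (203 - Q)q_B - (67q_B + q_B²). Setting ∂π_B/∂q_B = 0: 136 - 4q_B - (q_D) = 0.
Delta's first-order condition: 200 - 6q_D - (q_B) = 0.
So q_B = (136 - q_D)/4 and q_D = (200 - q_B)/6.
Solving the pair: q_B = 616/23, q_D = 664/23.
Price P = 203 - 1280/23 = 147.3478.
Borealis's profit: 147.3478·(616/23) - 67·(616/23) - (616/23)² = 1434.6163.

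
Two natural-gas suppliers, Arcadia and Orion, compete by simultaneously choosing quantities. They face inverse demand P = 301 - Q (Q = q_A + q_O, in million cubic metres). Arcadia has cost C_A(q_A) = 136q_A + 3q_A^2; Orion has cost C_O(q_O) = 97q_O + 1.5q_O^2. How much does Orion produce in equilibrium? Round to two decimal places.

37.62

Arcadia's profit: π_A = (301 - Q)q_A - (136q_A + 3q_A²). Setting ∂π_A/∂q_A = 0: 165 - 8q_A - (q_O) = 0.
Orion's profit: π_O = (301 - Q)q_O - (97q_O + (3/2)q_O²). Setting ∂π_O/∂q_O = 0: 204 - 5q_O - (q_A) = 0.
Best responses: q_A = (165 - q_O)/8, q_O = (204 - q_A)/5.
Substituting one into the other gives q_A = 207/13 and q_O = 489/13.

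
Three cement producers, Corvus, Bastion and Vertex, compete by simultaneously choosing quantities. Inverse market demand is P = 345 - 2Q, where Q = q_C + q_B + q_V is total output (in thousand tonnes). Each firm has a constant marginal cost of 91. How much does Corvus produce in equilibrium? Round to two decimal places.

31.75

A representative firm's profit is π_i = q_i(345 - 2Q) - 91q_i.
Setting ∂π_i/∂q_i = 0 with rivals' quantities fixed: 254 - 4q_i - 2·Σ_{j≠i} q_j = 0.
By symmetry each firm produces the same amount; substituting Σ_{j≠i} q_j = 2q_i yields q_i = 254/8 = 127/4.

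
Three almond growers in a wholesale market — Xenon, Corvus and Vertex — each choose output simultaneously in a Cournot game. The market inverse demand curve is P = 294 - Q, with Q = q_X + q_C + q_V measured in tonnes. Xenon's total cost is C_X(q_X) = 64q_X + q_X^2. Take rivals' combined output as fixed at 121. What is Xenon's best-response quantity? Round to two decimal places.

27.25

With rivals' combined output fixed at 121, Xenon's profit is π_X = (294 - 121 - q_X)q_X - (64q_X + q_X²) = (173 - q_X)q_X - (64q_X + q_X²).
∂π_X/∂q_X = 109 - 4q_X = 0, so q_X = 109/4.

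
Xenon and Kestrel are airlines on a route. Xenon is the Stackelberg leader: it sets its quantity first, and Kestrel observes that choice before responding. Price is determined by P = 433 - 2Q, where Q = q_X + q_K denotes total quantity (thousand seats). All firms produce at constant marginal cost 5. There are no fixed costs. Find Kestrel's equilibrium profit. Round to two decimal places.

The follower Kestrel best-responds to any q_X: π_K = (433 - 2Q)q_K - 5q_K.
Follower FOC: 428 - 2q_X - 4q_K = 0, so q_K(q_X) = (428 - 2q_X)/4.
The leader anticipates this reaction. Substituting into P = 433 - 2Q gives P = 219 - q_X, so π_X = (219 - q_X)q_X - 5q_X.
Leader FOC: 214 - 2q_X = 0, so q_X = 107.
Then q_K = (428 - 2·107)/4 = 107/2.
Price P = 433 - 2·(321/2) = 112.
Kestrel's profit: (112 - 5)·(107/2) = 5724.5000.

5724.50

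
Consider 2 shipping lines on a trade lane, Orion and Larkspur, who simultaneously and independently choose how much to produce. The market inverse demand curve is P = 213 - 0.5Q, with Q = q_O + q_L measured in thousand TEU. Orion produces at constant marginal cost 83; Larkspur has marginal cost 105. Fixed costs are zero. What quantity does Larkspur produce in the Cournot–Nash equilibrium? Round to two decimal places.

Orion's profit: π_O = (213 - 0.5Q)q_O - (83q_O). Setting ∂π_O/∂q_O = 0: 130 - q_O - (1/2)(q_L) = 0.
Larkspur's profit: π_L = (213 - 0.5Q)q_L - (105q_L). Setting ∂π_L/∂q_L = 0: 108 - q_L - (1/2)(q_O) = 0.
So q_O = (130 - (1/2)q_L) and q_L = (108 - (1/2)q_O).
Substituting one into the other gives q_O = 304/3 and q_L = 172/3.

57.33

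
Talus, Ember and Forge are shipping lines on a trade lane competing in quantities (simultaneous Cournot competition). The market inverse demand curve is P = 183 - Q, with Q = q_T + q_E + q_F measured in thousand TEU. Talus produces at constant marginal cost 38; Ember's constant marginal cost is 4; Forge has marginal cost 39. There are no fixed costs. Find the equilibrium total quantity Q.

Talus's profit: π_T = (183 - Q)q_T - (38q_T). Setting ∂π_T/∂q_T = 0: 145 - 2q_T - (q_E + q_F) = 0.
Ember's profit: π_E = (183 - Q)q_E - (4q_E). Setting ∂π_E/∂q_E = 0: 179 - 2q_E - (q_T + q_F) = 0.
Forge's profit: π_F = (183 - Q)q_F - (39q_F). Setting ∂π_F/∂q_F = 0: 144 - 2q_F - (q_T + q_E) = 0.
Summing all 3 equations gives 468 − 4Q = 0, hence Q = 117.
Back-substituting: q_T = (145 − 117) = 28, q_E = (179 − 117) = 62, q_F = (144 − 117) = 27.
Total output Q = 28 + 62 + 27 = 117.

117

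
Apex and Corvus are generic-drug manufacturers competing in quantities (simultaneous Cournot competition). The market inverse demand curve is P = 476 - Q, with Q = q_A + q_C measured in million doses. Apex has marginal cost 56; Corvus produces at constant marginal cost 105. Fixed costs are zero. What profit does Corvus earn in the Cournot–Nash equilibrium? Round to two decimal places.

11520.44

Apex's profit: π_A = (476 - Q)q_A - (56q_A). Setting ∂π_A/∂q_A = 0: 420 - 2q_A - (q_C) = 0.
Corvus's profit: π_C = (476 - Q)q_C - (105q_C). Setting ∂π_C/∂q_C = 0: 371 - 2q_C - (q_A) = 0.
Rearranging gives the reaction functions q_A = (420 - q_C)/2 and q_C = (371 - q_A)/2.
Substituting one into the other gives q_A = 469/3 and q_C = 322/3.
Price P = 476 - 791/3 = 637/3.
Corvus's profit: (637/3 - 105)·(322/3) = 11520.4444.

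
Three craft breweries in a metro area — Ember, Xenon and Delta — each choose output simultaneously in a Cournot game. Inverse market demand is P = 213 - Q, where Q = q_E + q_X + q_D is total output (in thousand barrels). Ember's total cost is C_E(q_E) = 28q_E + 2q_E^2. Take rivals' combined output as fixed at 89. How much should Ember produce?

With rivals' combined output fixed at 89, Ember's profit is π_E = (213 - 89 - q_E)q_E - (28q_E + 2q_E²) = (124 - q_E)q_E - (28q_E + 2q_E²).
∂π_E/∂q_E = 96 - 6q_E = 0, so q_E = 16.

16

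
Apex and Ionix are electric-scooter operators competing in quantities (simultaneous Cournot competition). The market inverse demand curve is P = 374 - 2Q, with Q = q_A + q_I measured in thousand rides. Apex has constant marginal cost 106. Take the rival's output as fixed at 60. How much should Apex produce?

37

With the rival's output fixed at 60, Apex's profit is π_A = (374 - 2·60 - 2q_A)q_A - (106q_A) = (254 - 2q_A)q_A - (106q_A).
∂π_A/∂q_A = 148 - 4q_A = 0, so q_A = 37.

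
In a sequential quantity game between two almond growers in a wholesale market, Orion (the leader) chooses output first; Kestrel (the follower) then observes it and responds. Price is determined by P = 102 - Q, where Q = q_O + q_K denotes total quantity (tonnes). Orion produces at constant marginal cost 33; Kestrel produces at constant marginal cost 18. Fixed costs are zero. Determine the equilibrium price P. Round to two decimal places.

46.50

The follower Kestrel best-responds to any q_O: π_K = (102 - Q)q_K - 18q_K.
∂π_K/∂q_K = 84 - q_O - 2q_K = 0 gives the reaction function q_K = (84 - q_O)/2.
Orion substitutes q_K(q_O) into its own profit: π_O = q_O(102 - q_O - (84 - q_O)/2) - 33q_O = (60 - (1/2)q_O)q_O - 33q_O.
Leader FOC: 27 - q_O = 0, so q_O = 27.
Then q_K = (84 - 27)/2 = 57/2.
Total output Q = 111/2, so price P = 102 - 111/2 = 93/2.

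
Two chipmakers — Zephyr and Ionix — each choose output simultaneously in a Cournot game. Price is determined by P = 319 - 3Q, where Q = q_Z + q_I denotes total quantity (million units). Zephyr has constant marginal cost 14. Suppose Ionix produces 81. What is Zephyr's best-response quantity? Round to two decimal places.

10.33

With the rival's output fixed at 81, Zephyr's profit is π_Z = (319 - 3·81 - 3q_Z)q_Z - (14q_Z) = (76 - 3q_Z)q_Z - (14q_Z).
∂π_Z/∂q_Z = 62 - 6q_Z = 0, so q_Z = 31/3.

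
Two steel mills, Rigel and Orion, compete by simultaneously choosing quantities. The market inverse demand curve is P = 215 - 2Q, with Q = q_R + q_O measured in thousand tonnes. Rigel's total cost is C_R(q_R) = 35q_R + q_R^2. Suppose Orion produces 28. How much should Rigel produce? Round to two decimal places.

20.67

With the rival's output fixed at 28, Rigel's profit is π_R = (215 - 2·28 - 2q_R)q_R - (35q_R + q_R²) = (159 - 2q_R)q_R - (35q_R + q_R²).
∂π_R/∂q_R = 124 - 6q_R = 0, so q_R = 62/3.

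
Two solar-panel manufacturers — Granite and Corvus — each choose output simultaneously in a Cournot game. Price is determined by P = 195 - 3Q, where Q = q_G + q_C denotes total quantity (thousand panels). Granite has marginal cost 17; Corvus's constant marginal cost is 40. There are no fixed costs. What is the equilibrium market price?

84

Granite's profit: π_G = (195 - 3Q)q_G - (17q_G). Setting ∂π_G/∂q_G = 0: 178 - 6q_G - 3(q_C) = 0.
Corvus's first-order condition: 155 - 6q_C - 3(q_G) = 0.
Rearranging gives the reaction functions q_G = (178 - 3q_C)/6 and q_C = (155 - 3q_G)/6.
Substituting one into the other gives q_G = 67/3 and q_C = 44/3.
Total output Q = 37, so price P = 195 - 3·37 = 84.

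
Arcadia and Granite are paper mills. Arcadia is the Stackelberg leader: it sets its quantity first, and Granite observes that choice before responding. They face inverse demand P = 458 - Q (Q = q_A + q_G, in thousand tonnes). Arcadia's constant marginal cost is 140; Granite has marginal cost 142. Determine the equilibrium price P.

220

Solve by backward induction. Given q_A, the follower Granite maximises π_G = (458 - q_A - q_G)q_G - 142q_G.
Follower FOC: 316 - q_A - 2q_G = 0, so q_G(q_A) = (316 - q_A)/2.
Arcadia substitutes q_G(q_A) into its own profit: π_A = q_A(458 - q_A - (316 - q_A)/2) - 140q_A = (300 - (1/2)q_A)q_A - 140q_A.
The leader's first-order condition 160 - q_A = 0 yields q_A = 160.
Then q_G = (316 - 160)/2 = 78.
Total output Q = 238, so price P = 458 - 238 = 220.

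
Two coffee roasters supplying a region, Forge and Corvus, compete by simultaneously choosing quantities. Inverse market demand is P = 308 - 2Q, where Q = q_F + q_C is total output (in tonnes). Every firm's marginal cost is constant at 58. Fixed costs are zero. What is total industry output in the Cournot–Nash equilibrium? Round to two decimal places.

A representative firm's profit is π_i = q_i(308 - 2Q) - 58q_i.
First-order condition (treating rivals' output as given): 250 - 4q_i - 2q_j = 0.
With identical firms every q_j equals q_i, so q_j = q_i and 250 = 6q_i, giving q_i = 125/3.
Total output Q = 125/3 + 125/3 = 250/3.

83.33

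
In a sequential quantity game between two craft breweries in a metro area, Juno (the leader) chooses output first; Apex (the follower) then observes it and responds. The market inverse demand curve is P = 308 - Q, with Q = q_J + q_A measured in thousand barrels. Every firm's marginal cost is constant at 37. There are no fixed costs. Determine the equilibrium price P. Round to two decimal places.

104.75

Solve by backward induction. Given q_J, the follower Apex maximises π_A = (308 - q_J - q_A)q_A - 37q_A.
Setting the follower's marginal profit to zero, 271 - q_J - 2q_A = 0, i.e. q_A = (271 - q_J)/2.
Juno substitutes q_A(q_J) into its own profit: π_J = q_J(308 - q_J - (271 - q_J)/2) - 37q_J = (345/2 - (1/2)q_J)q_J - 37q_J.
The leader's first-order condition 271/2 - q_J = 0 yields q_J = 271/2.
Then q_A = (271 - 271/2)/2 = 271/4.
Total output Q = 813/4, so price P = 308 - 813/4 = 419/4.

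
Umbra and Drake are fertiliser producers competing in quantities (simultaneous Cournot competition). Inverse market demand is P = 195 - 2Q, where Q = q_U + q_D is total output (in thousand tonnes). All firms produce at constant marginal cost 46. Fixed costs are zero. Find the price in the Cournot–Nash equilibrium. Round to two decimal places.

95.67

A representative firm's profit is π_i = q_i(195 - 2Q) - 46q_i.
Setting ∂π_i/∂q_i = 0 with rivals' quantities fixed: 149 - 4q_i - 2q_j = 0.
By symmetry each firm produces the same amount; substituting q_j = q_i yields q_i = 149/6.
Total output Q = 149/3, so price P = 195 - 2·(149/3) = 287/3.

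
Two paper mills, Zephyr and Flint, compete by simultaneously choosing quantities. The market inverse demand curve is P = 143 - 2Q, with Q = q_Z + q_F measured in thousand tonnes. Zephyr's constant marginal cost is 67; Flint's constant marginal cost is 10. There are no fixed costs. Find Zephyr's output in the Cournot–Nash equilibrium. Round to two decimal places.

3.17

Zephyr's profit: π_Z = (143 - 2Q)q_Z - (67q_Z). Setting ∂π_Z/∂q_Z = 0: 76 - 4q_Z - 2(q_F) = 0.
Flint's profit: π_F = (143 - 2Q)q_F - (10q_F). Setting ∂π_F/∂q_F = 0: 133 - 4q_F - 2(q_Z) = 0.
Rearranging gives the reaction functions q_Z = (76 - 2q_F)/4 and q_F = (133 - 2q_Z)/4.
Solving the pair: q_Z = 19/6, q_F = 95/3.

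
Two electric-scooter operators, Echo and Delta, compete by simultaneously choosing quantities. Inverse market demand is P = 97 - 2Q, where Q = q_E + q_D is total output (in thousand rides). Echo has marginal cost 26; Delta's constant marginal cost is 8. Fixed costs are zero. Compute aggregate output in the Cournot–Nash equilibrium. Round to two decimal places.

Echo's profit: π_E = (97 - 2Q)q_E - (26q_E). Setting ∂π_E/∂q_E = 0: 71 - 4q_E - 2(q_D) = 0.
Delta's profit: π_D = (97 - 2Q)q_D - (8q_D). Setting ∂π_D/∂q_D = 0: 89 - 4q_D - 2(q_E) = 0.
Best responses: q_E = (71 - 2q_D)/4, q_D = (89 - 2q_E)/4.
Solving the pair: q_E = 53/6, q_D = 107/6.
Total output Q = 53/6 + 107/6 = 80/3.

26.67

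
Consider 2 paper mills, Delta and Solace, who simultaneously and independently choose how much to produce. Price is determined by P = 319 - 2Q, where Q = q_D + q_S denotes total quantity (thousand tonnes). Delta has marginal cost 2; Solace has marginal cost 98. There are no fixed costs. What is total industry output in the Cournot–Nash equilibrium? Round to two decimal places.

Delta's profit: π_D = (319 - 2Q)q_D - (2q_D). Setting ∂π_D/∂q_D = 0: 317 - 4q_D - 2(q_S) = 0.
Solace's profit: π_S = (319 - 2Q)q_S - (98q_S). Setting ∂π_S/∂q_S = 0: 221 - 4q_S - 2(q_D) = 0.
So q_D = (317 - 2q_S)/4 and q_S = (221 - 2q_D)/4.
Substituting one into the other gives q_D = 413/6 and q_S = 125/6.
Total output Q = 413/6 + 125/6 = 269/3.

89.67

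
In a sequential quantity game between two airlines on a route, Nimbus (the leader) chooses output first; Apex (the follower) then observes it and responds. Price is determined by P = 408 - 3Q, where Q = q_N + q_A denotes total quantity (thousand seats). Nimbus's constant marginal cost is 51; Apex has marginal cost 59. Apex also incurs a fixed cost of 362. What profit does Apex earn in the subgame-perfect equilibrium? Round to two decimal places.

The follower Apex best-responds to any q_N: π_A = (408 - 3Q)q_A - 59q_A.
∂π_A/∂q_A = 349 - 3q_N - 6q_A = 0 gives the reaction function q_A = (349 - 3q_N)/6.
The leader anticipates this reaction. Substituting into P = 408 - 3Q gives P = 467/2 - (3/2)q_N, so π_N = (467/2 - (3/2)q_N)q_N - 51q_N.
Maximising: ∂π_N/∂q_N = 365/2 - 3q_N = 0, giving q_N = 365/6.
Then q_A = (349 - 3·(365/6))/6 = 111/4.
Price P = 408 - 3·(1063/12) = 569/4.
Apex's profit: (569/4 - 59)·(111/4) - 362 = 1948.1875.

1948.19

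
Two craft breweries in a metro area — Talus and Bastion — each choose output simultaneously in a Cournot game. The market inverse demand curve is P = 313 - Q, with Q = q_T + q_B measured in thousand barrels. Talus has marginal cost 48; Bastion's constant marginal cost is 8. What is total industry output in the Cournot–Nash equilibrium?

190

Talus's profit: π_T = (313 - Q)q_T - (48q_T). Setting ∂π_T/∂q_T = 0: 265 - 2q_T - (q_B) = 0.
Bastion's profit: π_B = (313 - Q)q_B - (8q_B). Setting ∂π_B/∂q_B = 0: 305 - 2q_B - (q_T) = 0.
Rearranging gives the reaction functions q_T = (265 - q_B)/2 and q_B = (305 - q_T)/2.
Substituting one into the other gives q_T = 75 and q_B = 115.
Total output Q = 75 + 115 = 190.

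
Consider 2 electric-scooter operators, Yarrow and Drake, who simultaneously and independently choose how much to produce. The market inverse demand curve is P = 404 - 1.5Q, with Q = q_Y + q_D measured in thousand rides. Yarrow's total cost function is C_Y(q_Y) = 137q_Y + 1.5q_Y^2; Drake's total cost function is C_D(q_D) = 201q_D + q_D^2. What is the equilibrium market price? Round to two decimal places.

304.11

Yarrow's profit: π_Y = (404 - 1.5Q)q_Y - (137q_Y + (3/2)q_Y²). Setting ∂π_Y/∂q_Y = 0: 267 - 6q_Y - (3/2)(q_D) = 0.
Drake's first-order condition: 203 - 5q_D - (3/2)(q_Y) = 0.
Best responses: q_Y = (267 - (3/2)q_D)/6, q_D = (203 - (3/2)q_Y)/5.
Substituting one into the other gives q_Y = 1374/37 and q_D = 1090/37.
Total output Q = 66.5946, so price P = 404 - (3/2)·66.5946 = 304.1081.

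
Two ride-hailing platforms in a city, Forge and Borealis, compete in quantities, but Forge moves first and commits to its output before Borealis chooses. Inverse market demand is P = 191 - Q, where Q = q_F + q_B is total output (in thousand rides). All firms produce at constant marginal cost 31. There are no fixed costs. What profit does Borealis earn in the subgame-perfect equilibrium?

The follower Borealis best-responds to any q_F: π_B = (191 - Q)q_B - 31q_B.
Follower FOC: 160 - q_F - 2q_B = 0, so q_B(q_F) = (160 - q_F)/2.
The leader anticipates this reaction. Substituting into P = 191 - Q gives P = 111 - (1/2)q_F, so π_F = (111 - (1/2)q_F)q_F - 31q_F.
Leader FOC: 80 - q_F = 0, so q_F = 80.
Then q_B = (160 - 80)/2 = 40.
Price P = 191 - 120 = 71.
Borealis's profit: (71 - 31)·40 = 1600.

1600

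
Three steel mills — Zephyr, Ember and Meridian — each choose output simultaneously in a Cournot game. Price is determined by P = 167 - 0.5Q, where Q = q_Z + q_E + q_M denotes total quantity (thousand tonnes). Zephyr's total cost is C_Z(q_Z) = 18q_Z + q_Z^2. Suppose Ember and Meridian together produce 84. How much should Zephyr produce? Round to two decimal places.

With rivals' combined output fixed at 84, Zephyr's profit is π_Z = (167 - (1/2)·84 - (1/2)q_Z)q_Z - (18q_Z + q_Z²) = (125 - (1/2)q_Z)q_Z - (18q_Z + q_Z²).
∂π_Z/∂q_Z = 107 - 3q_Z = 0, so q_Z = 107/3.

35.67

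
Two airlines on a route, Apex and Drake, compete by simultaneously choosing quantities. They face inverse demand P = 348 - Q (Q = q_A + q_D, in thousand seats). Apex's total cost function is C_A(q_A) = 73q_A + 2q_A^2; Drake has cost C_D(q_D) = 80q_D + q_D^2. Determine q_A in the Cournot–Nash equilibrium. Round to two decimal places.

36.17

Apex's profit: π_A = (348 - Q)q_A - (73q_A + 2q_A²). Setting ∂π_A/∂q_A = 0: 275 - 6q_A - (q_D) = 0.
Drake's profit: π_D = (348 - Q)q_D - (80q_D + q_D²). Setting ∂π_D/∂q_D = 0: 268 - 4q_D - (q_A) = 0.
Best responses: q_A = (275 - q_D)/6, q_D = (268 - q_A)/4.
Substituting one into the other gives q_A = 832/23 and q_D = 1333/23.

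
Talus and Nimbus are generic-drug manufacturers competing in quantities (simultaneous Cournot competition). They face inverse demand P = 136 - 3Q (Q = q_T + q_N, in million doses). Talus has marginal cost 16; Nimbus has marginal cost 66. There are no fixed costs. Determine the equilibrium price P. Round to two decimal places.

Talus's profit: π_T = (136 - 3Q)q_T - (16q_T). Setting ∂π_T/∂q_T = 0: 120 - 6q_T - 3(q_N) = 0.
Nimbus's first-order condition: 70 - 6q_N - 3(q_T) = 0.
Rearranging gives the reaction functions q_T = (120 - 3q_N)/6 and q_N = (70 - 3q_T)/6.
Solving the pair: q_T = 170/9, q_N = 20/9.
Total output Q = 190/9, so price P = 136 - 3·(190/9) = 218/3.

72.67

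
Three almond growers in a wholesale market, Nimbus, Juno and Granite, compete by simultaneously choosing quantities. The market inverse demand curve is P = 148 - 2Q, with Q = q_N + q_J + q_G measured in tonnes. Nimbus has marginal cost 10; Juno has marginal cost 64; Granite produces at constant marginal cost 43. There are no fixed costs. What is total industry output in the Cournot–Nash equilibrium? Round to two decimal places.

40.88

Nimbus's profit: π_N = (148 - 2Q)q_N - (10q_N). Setting ∂π_N/∂q_N = 0: 138 - 4q_N - 2(q_J + q_G) = 0.
Juno's first-order condition: 84 - 4q_J - 2(q_N + q_G) = 0.
Granite's profit: π_G = (148 - 2Q)q_G - (43q_G). Setting ∂π_G/∂q_G = 0: 105 - 4q_G - 2(q_N + q_J) = 0.
Adding the 3 first-order conditions: 327 − 8Q = 0, so Q = 327/8.
Back-substituting: q_N = (138 − 327/4)/2 = 225/8, q_J = (84 − 327/4)/2 = 9/8, q_G = (105 − 327/4)/2 = 93/8.
Total output Q = 225/8 + 9/8 + 93/8 = 327/8.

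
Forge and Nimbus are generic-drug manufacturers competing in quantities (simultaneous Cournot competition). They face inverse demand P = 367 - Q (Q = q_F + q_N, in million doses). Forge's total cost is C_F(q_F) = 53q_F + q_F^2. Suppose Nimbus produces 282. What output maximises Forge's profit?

With the rival's output fixed at 282, Forge's profit is π_F = (367 - 282 - q_F)q_F - (53q_F + q_F²) = (85 - q_F)q_F - (53q_F + q_F²).
∂π_F/∂q_F = 32 - 4q_F = 0, so q_F = 8.

8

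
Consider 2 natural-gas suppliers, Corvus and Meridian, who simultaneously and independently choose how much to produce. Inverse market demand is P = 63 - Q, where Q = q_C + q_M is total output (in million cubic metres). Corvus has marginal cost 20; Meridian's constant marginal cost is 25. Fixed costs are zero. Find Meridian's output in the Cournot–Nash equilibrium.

11

Corvus's profit: π_C = (63 - Q)q_C - (20q_C). Setting ∂π_C/∂q_C = 0: 43 - 2q_C - (q_M) = 0.
Meridian's profit: π_M = (63 - Q)q_M - (25q_M). Setting ∂π_M/∂q_M = 0: 38 - 2q_M - (q_C) = 0.
Best responses: q_C = (43 - q_M)/2, q_M = (38 - q_C)/2.
Solving the pair: q_C = 16, q_M = 11.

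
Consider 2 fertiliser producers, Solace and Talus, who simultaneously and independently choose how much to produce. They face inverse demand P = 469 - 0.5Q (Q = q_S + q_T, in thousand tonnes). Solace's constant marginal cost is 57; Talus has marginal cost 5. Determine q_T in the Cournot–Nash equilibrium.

344

Solace's profit: π_S = (469 - 0.5Q)q_S - (57q_S). Setting ∂π_S/∂q_S = 0: 412 - q_S - (1/2)(q_T) = 0.
Talus's first-order condition: 464 - q_T - (1/2)(q_S) = 0.
Rearranging gives the reaction functions q_S = (412 - (1/2)q_T) and q_T = (464 - (1/2)q_S).
Substituting one into the other gives q_S = 240 and q_T = 344.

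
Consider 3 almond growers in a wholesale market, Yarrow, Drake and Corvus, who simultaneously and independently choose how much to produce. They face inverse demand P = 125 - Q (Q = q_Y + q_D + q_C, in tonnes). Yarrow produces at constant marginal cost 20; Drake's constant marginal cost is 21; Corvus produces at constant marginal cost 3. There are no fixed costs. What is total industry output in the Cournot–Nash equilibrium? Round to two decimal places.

Yarrow's profit: π_Y = (125 - Q)q_Y - (20q_Y). Setting ∂π_Y/∂q_Y = 0: 105 - 2q_Y - (q_D + q_C) = 0.
Drake's first-order condition: 104 - 2q_D - (q_Y + q_C) = 0.
Corvus's profit: π_C = (125 - Q)q_C - (3q_C). Setting ∂π_C/∂q_C = 0: 122 - 2q_C - (q_Y + q_D) = 0.
Summing all 3 equations gives 331 − 4Q = 0, hence Q = 331/4.
Back-substituting: q_Y = (105 − 331/4) = 89/4, q_D = (104 − 331/4) = 85/4, q_C = (122 − 331/4) = 157/4.
Total output Q = 89/4 + 85/4 + 157/4 = 331/4.

82.75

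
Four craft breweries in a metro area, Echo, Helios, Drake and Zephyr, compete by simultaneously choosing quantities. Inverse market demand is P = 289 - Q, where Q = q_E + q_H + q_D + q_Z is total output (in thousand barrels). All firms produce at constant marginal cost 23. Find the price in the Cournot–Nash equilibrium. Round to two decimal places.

76.20

Each firm earns π_i = (289 - Q)q_i - 23q_i.
Setting ∂π_i/∂q_i = 0 with rivals' quantities fixed: 266 - 2q_i - Σ_{j≠i} q_j = 0.
By symmetry each firm produces the same amount; substituting Σ_{j≠i} q_j = 3q_i yields q_i = 266/5.
Total output Q = 1064/5, so price P = 289 - 1064/5 = 381/5.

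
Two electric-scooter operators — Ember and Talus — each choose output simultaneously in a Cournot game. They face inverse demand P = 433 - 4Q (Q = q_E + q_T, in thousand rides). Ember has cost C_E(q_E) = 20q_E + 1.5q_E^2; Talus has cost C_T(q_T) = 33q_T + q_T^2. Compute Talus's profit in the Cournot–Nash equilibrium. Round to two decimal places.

Ember's profit: π_E = (433 - 4Q)q_E - (20q_E + (3/2)q_E²). Setting ∂π_E/∂q_E = 0: 413 - 11q_E - 4(q_T) = 0.
Talus's profit: π_T = (433 - 4Q)q_T - (33q_T + q_T²). Setting ∂π_T/∂q_T = 0: 400 - 10q_T - 4(q_E) = 0.
Rearranging gives the reaction functions q_E = (413 - 4q_T)/11 and q_T = (400 - 4q_E)/10.
Substituting one into the other gives q_E = 1265/47 and q_T = 1374/47.
Price P = 433 - 4·56.1489 = 208.4043.
Talus's profit: 208.4043·(1374/47) - 33·(1374/47) - (1374/47)² = 4273.1462.

4273.15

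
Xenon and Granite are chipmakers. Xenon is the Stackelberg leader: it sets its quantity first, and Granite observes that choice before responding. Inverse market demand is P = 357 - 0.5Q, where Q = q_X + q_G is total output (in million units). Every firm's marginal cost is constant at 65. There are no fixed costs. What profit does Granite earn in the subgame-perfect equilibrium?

Solve by backward induction. Given q_X, the follower Granite maximises π_G = (357 - (1/2)q_X - (1/2)q_G)q_G - 65q_G.
Follower FOC: 292 - (1/2)q_X - q_G = 0, so q_G(q_X) = (292 - (1/2)q_X).
Xenon substitutes q_G(q_X) into its own profit: π_X = q_X(357 - (1/2)q_X - (292 - (1/2)q_X)/2) - 65q_X = (211 - (1/4)q_X)q_X - 65q_X.
Leader FOC: 146 - (1/2)q_X = 0, so q_X = 292.
Then q_G = (292 - (1/2)·292) = 146.
Price P = 357 - (1/2)·438 = 138.
Granite's profit: (138 - 65)·146 = 10658.

10658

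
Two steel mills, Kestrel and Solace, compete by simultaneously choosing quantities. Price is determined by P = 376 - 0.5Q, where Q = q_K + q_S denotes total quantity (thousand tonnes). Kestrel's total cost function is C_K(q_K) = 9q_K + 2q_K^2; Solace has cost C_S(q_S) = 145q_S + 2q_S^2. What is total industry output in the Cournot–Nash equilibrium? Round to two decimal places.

Kestrel's profit: π_K = (376 - 0.5Q)q_K - (9q_K + 2q_K²). Setting ∂π_K/∂q_K = 0: 367 - 5q_K - (1/2)(q_S) = 0.
Solace's profit: π_S = (376 - 0.5Q)q_S - (145q_S + 2q_S²). Setting ∂π_S/∂q_S = 0: 231 - 5q_S - (1/2)(q_K) = 0.
Best responses: q_K = (367 - (1/2)q_S)/5, q_S = (231 - (1/2)q_K)/5.
Substituting one into the other gives q_K = 69.4747 and q_S = 39.2525.
Total output Q = 69.4747 + 39.2525 = 1196/11.

108.73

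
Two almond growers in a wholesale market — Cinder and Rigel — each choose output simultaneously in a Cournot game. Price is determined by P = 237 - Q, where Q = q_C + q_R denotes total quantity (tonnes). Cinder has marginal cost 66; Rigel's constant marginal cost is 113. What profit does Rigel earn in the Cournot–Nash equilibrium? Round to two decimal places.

658.78

Cinder's profit: π_C = (237 - Q)q_C - (66q_C). Setting ∂π_C/∂q_C = 0: 171 - 2q_C - (q_R) = 0.
Rigel's first-order condition: 124 - 2q_R - (q_C) = 0.
Best responses: q_C = (171 - q_R)/2, q_R = (124 - q_C)/2.
Solving the pair: q_C = 218/3, q_R = 77/3.
Price P = 237 - 295/3 = 416/3.
Rigel's profit: (416/3 - 113)·(77/3) = 658.7778.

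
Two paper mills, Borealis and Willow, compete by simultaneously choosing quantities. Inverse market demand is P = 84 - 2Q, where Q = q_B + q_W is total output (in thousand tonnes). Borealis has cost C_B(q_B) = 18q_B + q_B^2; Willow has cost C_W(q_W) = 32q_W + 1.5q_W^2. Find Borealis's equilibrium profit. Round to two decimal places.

Borealis's profit: π_B = (84 - 2Q)q_B - (18q_B + q_B²). Setting ∂π_B/∂q_B = 0: 66 - 6q_B - 2(q_W) = 0.
Willow's first-order condition: 52 - 7q_W - 2(q_B) = 0.
So q_B = (66 - 2q_W)/6 and q_W = (52 - 2q_B)/7.
Solving the pair: q_B = 179/19, q_W = 90/19.
Price P = 84 - 2·(269/19) = 1058/19.
Borealis's profit: (1058/19)·(179/19) - 18·(179/19) - (179/19)² = 266.2687.

266.27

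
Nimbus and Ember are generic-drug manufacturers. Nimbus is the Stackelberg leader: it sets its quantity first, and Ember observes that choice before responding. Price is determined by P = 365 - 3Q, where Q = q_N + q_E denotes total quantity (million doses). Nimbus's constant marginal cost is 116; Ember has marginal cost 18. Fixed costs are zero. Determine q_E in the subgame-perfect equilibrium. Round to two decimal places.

45.25

The follower Ember best-responds to any q_N: π_E = (365 - 3Q)q_E - 18q_E.
Follower FOC: 347 - 3q_N - 6q_E = 0, so q_E(q_N) = (347 - 3q_N)/6.
Nimbus substitutes q_E(q_N) into its own profit: π_N = q_N(365 - 3q_N - (347 - 3q_N)/2) - 116q_N = (383/2 - (3/2)q_N)q_N - 116q_N.
Leader FOC: 151/2 - 3q_N = 0, so q_N = 151/6.
Then q_E = (347 - 3·(151/6))/6 = 181/4.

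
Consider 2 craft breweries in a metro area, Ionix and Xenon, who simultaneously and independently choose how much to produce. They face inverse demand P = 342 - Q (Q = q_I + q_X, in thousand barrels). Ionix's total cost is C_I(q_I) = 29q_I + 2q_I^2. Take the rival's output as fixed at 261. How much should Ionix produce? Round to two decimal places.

With the rival's output fixed at 261, Ionix's profit is π_I = (342 - 261 - q_I)q_I - (29q_I + 2q_I²) = (81 - q_I)q_I - (29q_I + 2q_I²).
∂π_I/∂q_I = 52 - 6q_I = 0, so q_I = 26/3.

8.67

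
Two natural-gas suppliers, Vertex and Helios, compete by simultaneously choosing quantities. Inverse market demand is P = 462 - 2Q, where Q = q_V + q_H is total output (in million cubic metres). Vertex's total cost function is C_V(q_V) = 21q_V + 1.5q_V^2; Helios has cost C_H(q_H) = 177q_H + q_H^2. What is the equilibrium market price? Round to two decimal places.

Vertex's profit: π_V = (462 - 2Q)q_V - (21q_V + (3/2)q_V²). Setting ∂π_V/∂q_V = 0: 441 - 7q_V - 2(q_H) = 0.
Helios's profit: π_H = (462 - 2Q)q_H - (177q_H + q_H²). Setting ∂π_H/∂q_H = 0: 285 - 6q_H - 2(q_V) = 0.
Rearranging gives the reaction functions q_V = (441 - 2q_H)/7 and q_H = (285 - 2q_V)/6.
Solving the pair: q_V = 1038/19, q_H = 1113/38.
Total output Q = 83.9211, so price P = 462 - 2·83.9211 = 294.1579.

294.16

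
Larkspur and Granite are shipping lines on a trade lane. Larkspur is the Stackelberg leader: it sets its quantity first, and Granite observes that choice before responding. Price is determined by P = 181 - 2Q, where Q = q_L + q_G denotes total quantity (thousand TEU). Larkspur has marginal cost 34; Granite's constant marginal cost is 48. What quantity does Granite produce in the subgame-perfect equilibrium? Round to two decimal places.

13.13

The follower Granite best-responds to any q_L: π_G = (181 - 2Q)q_G - 48q_G.
Follower FOC: 133 - 2q_L - 4q_G = 0, so q_G(q_L) = (133 - 2q_L)/4.
Larkspur substitutes q_G(q_L) into its own profit: π_L = q_L(181 - 2q_L - (133 - 2q_L)/2) - 34q_L = (229/2 - q_L)q_L - 34q_L.
The leader's first-order condition 161/2 - 2q_L = 0 yields q_L = 161/4.
Then q_G = (133 - 2·(161/4))/4 = 105/8.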